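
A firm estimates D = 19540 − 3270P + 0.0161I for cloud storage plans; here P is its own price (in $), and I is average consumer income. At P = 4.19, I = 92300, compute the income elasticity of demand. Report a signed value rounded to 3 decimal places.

At the given values, D = 19540 − 3270(4.19) + 0.0161(92300) = 7324.73.
∂D/∂I = 0.0161.
E = (0.0161) × (92300/7324.73) = 0.20287…

0.203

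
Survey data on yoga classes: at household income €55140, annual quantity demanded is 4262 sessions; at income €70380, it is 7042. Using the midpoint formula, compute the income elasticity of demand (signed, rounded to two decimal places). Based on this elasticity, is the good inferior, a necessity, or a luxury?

%ΔQ = (7042 − 4262)/[( 4262 + 7042)/2] = 2780/5652 = 0.491861…
%ΔIncome = (70380 − 55140)/[( 55140 + 70380)/2] = 15240/62760 = 0.242829…
E_income = (2780/5652) / (15240/62760) = 2.0255…
E_income > 1 ⇒ normal good, luxury.

2.03; luxury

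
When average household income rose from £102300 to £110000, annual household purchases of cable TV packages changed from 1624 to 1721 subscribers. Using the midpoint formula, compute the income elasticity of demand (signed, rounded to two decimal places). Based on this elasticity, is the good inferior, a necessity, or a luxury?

0.80; necessity

%ΔQ = (1721 − 1624)/[( 1624 + 1721)/2] = 97/1672.5 = 0.057997…
%ΔIncome = (110000 − 102300)/[( 102300 + 110000)/2] = 7700/106150 = 0.072538…
E_income = (97/1672.5) / (7700/106150) = 0.7995…
0 < E_income < 1 ⇒ normal good, necessity.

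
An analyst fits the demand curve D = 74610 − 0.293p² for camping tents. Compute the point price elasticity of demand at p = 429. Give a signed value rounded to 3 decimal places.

dD/dp = −2·0.293·p = -251.394. At p = 429, D = 20685.987.
Ed = (dD/dp)·(p/D) = (-251.394) × (429/20685.987) = -5.21357…

-5.214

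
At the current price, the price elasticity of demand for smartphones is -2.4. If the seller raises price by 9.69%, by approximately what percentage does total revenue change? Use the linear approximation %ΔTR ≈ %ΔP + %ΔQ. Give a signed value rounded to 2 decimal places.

%ΔQ ≈ Ed × %ΔP = (-2.4) × (+9.69%) = -23.2560%
%ΔTR ≈ %ΔP + %ΔQ = (+9.69%) + (-23.2560%) = -13.5660%

-13.57%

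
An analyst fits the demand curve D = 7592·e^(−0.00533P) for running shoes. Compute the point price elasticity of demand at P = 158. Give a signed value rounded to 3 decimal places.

-0.842

dD/dP = −0.00533·D = -17.432. At P = 158, D = 3270.54.
Ed = (dD/dP)·(P/D) = (-17.432) × (158/3270.54) = -0.84214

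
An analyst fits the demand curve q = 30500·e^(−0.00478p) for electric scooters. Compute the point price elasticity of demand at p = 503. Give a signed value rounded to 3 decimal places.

-2.404

dq/dp = −0.00478·q = -13.1685. At p = 503, q = 2754.92.
Ed = (dq/dp)·(p/q) = (-13.1685) × (503/2754.92) = -2.40434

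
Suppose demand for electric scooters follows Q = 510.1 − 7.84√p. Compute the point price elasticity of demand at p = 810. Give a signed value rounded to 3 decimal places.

dQ/dp = −7.84/(2√p) = -0.137735. At p = 810, Q = 286.97.
Ed = (dQ/dp)·(p/Q) = (-0.137735) × (810/286.97) = -0.38876…

-0.389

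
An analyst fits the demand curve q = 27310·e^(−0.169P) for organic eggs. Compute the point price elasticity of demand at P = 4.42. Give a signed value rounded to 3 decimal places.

-0.747

dq/dP = −0.169·q = -2186.75. At P = 4.42, q = 12939.3.
Ed = (dq/dP)·(P/q) = (-2186.75) × (4.42/12939.3) = -0.74698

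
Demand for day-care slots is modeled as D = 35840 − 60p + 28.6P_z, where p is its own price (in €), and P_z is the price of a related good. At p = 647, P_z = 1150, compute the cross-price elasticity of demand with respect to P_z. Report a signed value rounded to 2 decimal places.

1.10

At the given values, D = 35840 − 60(647) + 28.6(1150) = 29910.
∂D/∂P_z = 28.6.
E = (28.6) × (1150/29910) = 1.0996…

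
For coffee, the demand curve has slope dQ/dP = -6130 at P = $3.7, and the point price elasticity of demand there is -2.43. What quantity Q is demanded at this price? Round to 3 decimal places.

Ed = (dQ/dP)·(P/Q) ⇒ Q = (dQ/dP)·P/Ed = (-6130)·3.7/(-2.43) = 9333.74485…

9333.745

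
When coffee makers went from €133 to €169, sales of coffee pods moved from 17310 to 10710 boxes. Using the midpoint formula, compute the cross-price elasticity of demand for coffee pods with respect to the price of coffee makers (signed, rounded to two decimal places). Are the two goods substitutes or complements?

%ΔQ_{coffee pods} = (10710 − 17310)/avg = -6600/14010 = -0.471092…
%ΔP_{coffee makers} = (169 − 133)/avg = 36/151 = 0.238410…
E_cross = (-6600/14010) / (36/151) = -1.9759…
E_cross < 0 ⇒ the goods are complements.

-1.98; complements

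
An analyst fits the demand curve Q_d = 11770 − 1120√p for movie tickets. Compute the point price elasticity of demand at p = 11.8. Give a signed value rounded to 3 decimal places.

dQ_d/dp = −1120/(2√p) = -163.022. At p = 11.8, Q_d = 7922.67.
Ed = (dQ_d/dp)·(p/Q_d) = (-163.022) × (11.8/7922.67) = -0.24280…

-0.243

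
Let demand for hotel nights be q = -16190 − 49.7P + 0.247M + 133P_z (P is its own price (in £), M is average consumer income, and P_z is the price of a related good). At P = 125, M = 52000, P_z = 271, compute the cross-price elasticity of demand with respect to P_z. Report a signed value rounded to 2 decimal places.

At the given values, q = -16190 − 49.7(125) + 0.247(52000) + 133(271) = 26484.5.
∂q/∂P_z = 133.
E = (133) × (271/26484.5) = 1.3609…

1.36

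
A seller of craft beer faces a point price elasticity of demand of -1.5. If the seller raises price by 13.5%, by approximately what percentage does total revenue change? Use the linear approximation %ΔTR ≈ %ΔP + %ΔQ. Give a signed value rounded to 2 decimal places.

%ΔQ ≈ Ed × %ΔP = (-1.5) × (+13.5%) = -20.2500%
%ΔTR ≈ %ΔP + %ΔQ = (+13.5%) + (-20.2500%) = -6.7500%

-6.75%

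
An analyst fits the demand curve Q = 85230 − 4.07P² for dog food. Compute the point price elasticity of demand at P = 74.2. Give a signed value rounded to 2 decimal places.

-0.71

dQ/dP = −2·4.07·P = -603.988. At P = 74.2, Q = 62822.0452.
Ed = (dQ/dP)·(P/Q) = (-603.988) × (74.2/62822.0452) = -0.7133…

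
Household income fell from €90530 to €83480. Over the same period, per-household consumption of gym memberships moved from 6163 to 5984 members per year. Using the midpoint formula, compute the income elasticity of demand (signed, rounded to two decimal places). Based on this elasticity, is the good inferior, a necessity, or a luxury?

%ΔQ = (5984 − 6163)/[( 6163 + 5984)/2] = -179/6073.5 = -0.029472…
%ΔIncome = (83480 − 90530)/[( 90530 + 83480)/2] = -7050/87005 = -0.081029…
E_income = (-179/6073.5) / (-7050/87005) = 0.3637…
0 < E_income < 1 ⇒ normal good, necessity.

0.36; necessity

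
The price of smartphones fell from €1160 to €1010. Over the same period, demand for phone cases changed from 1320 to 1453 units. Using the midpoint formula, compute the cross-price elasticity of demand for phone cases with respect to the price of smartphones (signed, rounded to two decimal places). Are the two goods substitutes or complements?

-0.69; complements

%ΔQ_{phone cases} = (1453 − 1320)/avg = 133/1386.5 = 0.095924…
%ΔP_{smartphones} = (1010 − 1160)/avg = -150/1085 = -0.138248…
E_cross = (133/1386.5) / (-150/1085) = -0.6938…
E_cross < 0 ⇒ the goods are complements.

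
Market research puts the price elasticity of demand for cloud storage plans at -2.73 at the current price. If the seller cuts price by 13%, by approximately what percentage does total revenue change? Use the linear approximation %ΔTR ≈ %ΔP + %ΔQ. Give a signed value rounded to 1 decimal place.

%ΔQ ≈ Ed × %ΔP = (-2.73) × (-13%) = +35.4900%
%ΔTR ≈ %ΔP + %ΔQ = (-13%) + (+35.4900%) = +22.4900%

+22.5%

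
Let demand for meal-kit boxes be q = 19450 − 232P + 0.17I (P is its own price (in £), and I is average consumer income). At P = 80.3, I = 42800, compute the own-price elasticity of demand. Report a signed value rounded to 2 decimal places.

-2.30

At the given values, q = 19450 − 232(80.3) + 0.17(42800) = 8096.4.
∂q/∂P = −232.
E = (-232) × (80.3/8096.4) = -2.3009…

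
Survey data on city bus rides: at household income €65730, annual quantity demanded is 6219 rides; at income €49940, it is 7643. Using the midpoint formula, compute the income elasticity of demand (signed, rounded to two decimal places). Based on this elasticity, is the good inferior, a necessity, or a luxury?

%ΔQ = (7643 − 6219)/[( 6219 + 7643)/2] = 1424/6931 = 0.205453…
%ΔIncome = (49940 − 65730)/[( 65730 + 49940)/2] = -15790/57835 = -0.273018…
E_income = (1424/6931) / (-15790/57835) = -0.7525…
E_income < 0 ⇒ inferior good.

-0.75; inferior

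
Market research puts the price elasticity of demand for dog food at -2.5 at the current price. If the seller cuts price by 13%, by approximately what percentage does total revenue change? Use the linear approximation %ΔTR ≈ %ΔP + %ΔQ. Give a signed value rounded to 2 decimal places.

%ΔQ ≈ Ed × %ΔP = (-2.5) × (-13%) = +32.5000%
%ΔTR ≈ %ΔP + %ΔQ = (-13%) + (+32.5000%) = +19.5000%

+19.50%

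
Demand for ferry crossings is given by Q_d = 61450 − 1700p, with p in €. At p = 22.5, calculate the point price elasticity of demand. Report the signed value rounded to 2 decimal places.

dQ_d/dp = −1700. At p = 22.5, Q_d = 61450 − 1700(22.5) = 23200.
Ed = (dQ_d/dp)·(p/Q_d) = −1700 × (22.5/23200) = -1.6487…

-1.65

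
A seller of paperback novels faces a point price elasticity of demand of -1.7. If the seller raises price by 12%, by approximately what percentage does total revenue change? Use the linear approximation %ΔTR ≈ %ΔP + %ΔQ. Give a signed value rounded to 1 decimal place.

%ΔQ ≈ Ed × %ΔP = (-1.7) × (+12%) = -20.4000%
%ΔTR ≈ %ΔP + %ΔQ = (+12%) + (-20.4000%) = -8.4000%

-8.4%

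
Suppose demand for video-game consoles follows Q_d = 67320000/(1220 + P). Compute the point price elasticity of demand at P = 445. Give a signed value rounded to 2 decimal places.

-0.27

dQ_d/dP = −67320000/(1220 + P)² = -24.2837. At P = 445, Q_d = 40432.4.
Ed = (dQ_d/dP)·(P/Q_d) = (-24.2837) × (445/40432.4) = -0.2672…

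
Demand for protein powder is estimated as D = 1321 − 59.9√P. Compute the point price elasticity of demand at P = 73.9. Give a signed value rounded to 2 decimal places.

dD/dP = −59.9/(2√P) = -3.48397. At P = 73.9, D = 806.069.
Ed = (dD/dP)·(P/D) = (-3.48397) × (73.9/806.069) = -0.3194…

-0.32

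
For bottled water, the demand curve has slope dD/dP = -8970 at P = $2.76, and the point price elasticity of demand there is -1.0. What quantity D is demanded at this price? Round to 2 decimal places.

24757.20

Ed = (dD/dP)·(P/D) ⇒ D = (dD/dP)·P/Ed = (-8970)·2.76/(-1.0) = 24757.2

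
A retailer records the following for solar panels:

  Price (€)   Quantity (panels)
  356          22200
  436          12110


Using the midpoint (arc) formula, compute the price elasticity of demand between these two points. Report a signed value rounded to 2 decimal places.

%ΔQ = (12110 − 22200) / [(22200 + 12110)/2] = -10090/17155 = -0.588166…
%ΔP = (436 − 356) / [(356 + 436)/2] = 80/396 = 0.202020…
Arc Ed = %ΔQ / %ΔP = (-10090/17155) / (80/396) = -2.9114…

-2.91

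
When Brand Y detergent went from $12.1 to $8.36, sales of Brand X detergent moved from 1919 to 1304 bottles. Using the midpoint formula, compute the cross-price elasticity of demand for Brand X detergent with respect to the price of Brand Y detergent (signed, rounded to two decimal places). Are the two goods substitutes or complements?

%ΔQ_{Brand X detergent} = (1304 − 1919)/avg = -615/1611.5 = -0.381632…
%ΔP_{Brand Y detergent} = (8.36 − 12.1)/avg = -3.74/10.23 = -0.365591…
E_cross = (-615/1611.5) / (-3.74/10.23) = 1.0438…
E_cross > 0 ⇒ the goods are substitutes.

1.04; substitutes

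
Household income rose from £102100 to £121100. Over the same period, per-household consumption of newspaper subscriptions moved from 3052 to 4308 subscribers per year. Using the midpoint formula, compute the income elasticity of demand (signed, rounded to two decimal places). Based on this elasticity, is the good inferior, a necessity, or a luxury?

%ΔQ = (4308 − 3052)/[( 3052 + 4308)/2] = 1256/3680 = 0.341304…
%ΔIncome = (121100 − 102100)/[( 102100 + 121100)/2] = 19000/111600 = 0.170250…
E_income = (1256/3680) / (19000/111600) = 2.0047…
E_income > 1 ⇒ normal good, luxury.

2.00; luxury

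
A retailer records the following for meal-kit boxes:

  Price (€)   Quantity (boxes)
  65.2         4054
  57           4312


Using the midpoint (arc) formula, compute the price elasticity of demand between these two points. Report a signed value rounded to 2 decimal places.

-0.46

%ΔQ = (4312 − 4054) / [(4054 + 4312)/2] = 258/4183 = 0.061678…
%ΔP = (57 − 65.2) / [(65.2 + 57)/2] = -8.2/61.1 = -0.134206…
Arc Ed = %ΔQ / %ΔP = (258/4183) / (-8.2/61.1) = -0.4595…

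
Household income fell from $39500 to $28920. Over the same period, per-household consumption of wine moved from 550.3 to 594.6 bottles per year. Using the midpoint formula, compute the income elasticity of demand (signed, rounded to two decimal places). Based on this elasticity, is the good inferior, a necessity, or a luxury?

-0.25; inferior

%ΔQ = (594.6 − 550.3)/[( 550.3 + 594.6)/2] = 44.3/572.45 = 0.077386…
%ΔIncome = (28920 − 39500)/[( 39500 + 28920)/2] = -10580/34210 = -0.309266…
E_income = (44.3/572.45) / (-10580/34210) = -0.2502…
E_income < 0 ⇒ inferior good.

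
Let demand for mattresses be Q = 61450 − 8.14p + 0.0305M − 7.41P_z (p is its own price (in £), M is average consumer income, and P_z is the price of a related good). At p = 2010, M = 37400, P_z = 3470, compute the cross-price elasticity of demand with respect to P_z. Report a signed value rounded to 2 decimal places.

At the given values, Q = 61450 − 8.14(2010) + 0.0305(37400) − 7.41(3470) = 20516.6.
∂Q/∂P_z = -7.41.
E = (-7.41) × (3470/20516.6) = -1.2532…

-1.25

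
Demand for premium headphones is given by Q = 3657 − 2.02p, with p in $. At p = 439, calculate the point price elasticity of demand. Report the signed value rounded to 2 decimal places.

-0.32

dQ/dp = −2.02. At p = 439, Q = 3657 − 2.02(439) = 2770.22.
Ed = (dQ/dp)·(p/Q) = −2.02 × (439/2770.22) = -0.3201…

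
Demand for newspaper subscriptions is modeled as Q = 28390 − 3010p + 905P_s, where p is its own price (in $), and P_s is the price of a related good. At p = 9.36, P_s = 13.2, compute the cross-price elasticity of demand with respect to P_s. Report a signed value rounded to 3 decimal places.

At the given values, Q = 28390 − 3010(9.36) + 905(13.2) = 12162.4.
∂Q/∂P_s = 905.
E = (905) × (13.2/12162.4) = 0.98220…

0.982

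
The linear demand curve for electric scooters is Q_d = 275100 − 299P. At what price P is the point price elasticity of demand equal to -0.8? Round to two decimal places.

408.92

Ed = −299P/(275100 − 299P). Set this equal to -0.8:
299P = 0.8·(275100 − 299P) ⇒ 299P(1 + 0.8) = 0.8·275100
P = 0.8·275100 / (299·1.8) = 408.9186…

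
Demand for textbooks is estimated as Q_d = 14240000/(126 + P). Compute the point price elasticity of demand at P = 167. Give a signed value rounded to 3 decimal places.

dQ_d/dP = −14240000/(126 + P)² = -165.873. At P = 167, Q_d = 48600.7.
Ed = (dQ_d/dP)·(P/Q_d) = (-165.873) × (167/48600.7) = -0.56996…

-0.570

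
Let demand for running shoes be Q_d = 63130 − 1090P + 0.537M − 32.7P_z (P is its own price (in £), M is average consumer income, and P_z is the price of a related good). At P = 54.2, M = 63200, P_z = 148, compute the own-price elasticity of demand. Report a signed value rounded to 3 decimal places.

At the given values, Q_d = 63130 − 1090(54.2) + 0.537(63200) − 32.7(148) = 33150.8.
∂Q_d/∂P = −1090.
E = (-1090) × (54.2/33150.8) = -1.78209…

-1.782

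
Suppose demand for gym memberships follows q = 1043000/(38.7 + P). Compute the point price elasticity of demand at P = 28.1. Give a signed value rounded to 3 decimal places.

dq/dP = −1043000/(38.7 + P)² = -233.739. At P = 28.1, q = 15613.8.
Ed = (dq/dP)·(P/q) = (-233.739) × (28.1/15613.8) = -0.42065…

-0.421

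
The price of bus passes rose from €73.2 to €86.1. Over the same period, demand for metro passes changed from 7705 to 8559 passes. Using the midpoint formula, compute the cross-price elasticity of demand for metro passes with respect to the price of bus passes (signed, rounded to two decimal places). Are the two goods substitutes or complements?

%ΔQ_{metro passes} = (8559 − 7705)/avg = 854/8132 = 0.105017…
%ΔP_{bus passes} = (86.1 − 73.2)/avg = 12.9/79.65 = 0.161958…
E_cross = (854/8132) / (12.9/79.65) = 0.6484…
E_cross > 0 ⇒ the goods are substitutes.

0.65; substitutes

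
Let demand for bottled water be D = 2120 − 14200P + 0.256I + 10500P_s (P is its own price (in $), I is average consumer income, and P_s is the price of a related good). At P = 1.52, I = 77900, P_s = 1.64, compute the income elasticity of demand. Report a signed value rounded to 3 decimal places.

At the given values, D = 2120 − 14200(1.52) + 0.256(77900) + 10500(1.64) = 17698.4.
∂D/∂I = 0.256.
E = (0.256) × (77900/17698.4) = 1.12679…

1.127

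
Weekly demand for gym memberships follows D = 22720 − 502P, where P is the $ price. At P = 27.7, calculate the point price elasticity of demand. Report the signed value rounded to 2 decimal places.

dD/dP = −502. At P = 27.7, D = 22720 − 502(27.7) = 8814.6.
Ed = (dD/dP)·(P/D) = −502 × (27.7/8814.6) = -1.5775…

-1.58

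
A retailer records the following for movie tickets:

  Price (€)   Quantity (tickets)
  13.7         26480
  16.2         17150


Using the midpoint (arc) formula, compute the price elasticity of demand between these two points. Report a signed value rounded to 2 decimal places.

-2.56

%ΔQ = (17150 − 26480) / [(26480 + 17150)/2] = -9330/21815 = -0.427687…
%ΔP = (16.2 − 13.7) / [(13.7 + 16.2)/2] = 2.5/14.95 = 0.167224…
Arc Ed = %ΔQ / %ΔP = (-9330/21815) / (2.5/14.95) = -2.5575…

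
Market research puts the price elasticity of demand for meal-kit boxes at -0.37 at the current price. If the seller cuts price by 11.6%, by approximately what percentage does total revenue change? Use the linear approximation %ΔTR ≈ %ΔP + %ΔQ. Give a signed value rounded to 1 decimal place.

%ΔQ ≈ Ed × %ΔP = (-0.37) × (-11.6%) = +4.2920%
%ΔTR ≈ %ΔP + %ΔQ = (-11.6%) + (+4.2920%) = -7.3080%

-7.3%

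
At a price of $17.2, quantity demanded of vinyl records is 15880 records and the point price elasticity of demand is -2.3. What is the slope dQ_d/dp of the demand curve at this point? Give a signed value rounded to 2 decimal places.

Ed = (dQ_d/dp)·(p/Q_d) ⇒ dQ_d/dp = Ed·Q_d/p = (-2.3)·15880/17.2 = -2123.4883…

-2123.49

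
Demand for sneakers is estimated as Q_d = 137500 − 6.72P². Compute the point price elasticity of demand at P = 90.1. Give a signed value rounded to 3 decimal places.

dQ_d/dP = −2·6.72·P = -1210.944. At P = 90.1, Q_d = 82946.9728.
Ed = (dQ_d/dP)·(P/Q_d) = (-1210.944) × (90.1/82946.9728) = -1.31537…

-1.315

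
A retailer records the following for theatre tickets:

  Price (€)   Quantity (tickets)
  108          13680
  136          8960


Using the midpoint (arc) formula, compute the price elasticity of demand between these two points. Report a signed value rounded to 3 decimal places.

-1.817

%ΔQ = (8960 − 13680) / [(13680 + 8960)/2] = -4720/11320 = -0.416961…
%ΔP = (136 − 108) / [(108 + 136)/2] = 28/122 = 0.229508…
Arc Ed = %ΔQ / %ΔP = (-4720/11320) / (28/122) = -1.81675…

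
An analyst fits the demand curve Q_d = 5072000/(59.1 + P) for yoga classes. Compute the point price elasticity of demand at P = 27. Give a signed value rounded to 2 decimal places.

dQ_d/dP = −5072000/(59.1 + P)² = -684.184. At P = 27, Q_d = 58908.2.
Ed = (dQ_d/dP)·(P/Q_d) = (-684.184) × (27/58908.2) = -0.3135…

-0.31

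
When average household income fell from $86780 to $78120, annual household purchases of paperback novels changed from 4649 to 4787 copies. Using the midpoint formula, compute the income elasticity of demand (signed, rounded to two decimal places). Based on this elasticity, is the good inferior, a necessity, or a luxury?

-0.28; inferior

%ΔQ = (4787 − 4649)/[( 4649 + 4787)/2] = 138/4718 = 0.029249…
%ΔIncome = (78120 − 86780)/[( 86780 + 78120)/2] = -8660/82450 = -0.105033…
E_income = (138/4718) / (-8660/82450) = -0.2784…
E_income < 0 ⇒ inferior good.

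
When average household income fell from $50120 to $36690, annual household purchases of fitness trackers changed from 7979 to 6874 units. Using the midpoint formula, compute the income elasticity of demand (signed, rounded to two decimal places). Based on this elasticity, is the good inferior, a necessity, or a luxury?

%ΔQ = (6874 − 7979)/[( 7979 + 6874)/2] = -1105/7426.5 = -0.148791…
%ΔIncome = (36690 − 50120)/[( 50120 + 36690)/2] = -13430/43405 = -0.309411…
E_income = (-1105/7426.5) / (-13430/43405) = 0.4808…
0 < E_income < 1 ⇒ normal good, necessity.

0.48; necessity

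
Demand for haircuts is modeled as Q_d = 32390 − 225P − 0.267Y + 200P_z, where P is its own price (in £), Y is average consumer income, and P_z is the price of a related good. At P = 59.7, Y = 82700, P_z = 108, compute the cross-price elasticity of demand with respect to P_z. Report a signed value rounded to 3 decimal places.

At the given values, Q_d = 32390 − 225(59.7) − 0.267(82700) + 200(108) = 18476.6.
∂Q_d/∂P_z = 200.
E = (200) × (108/18476.6) = 1.16904…

1.169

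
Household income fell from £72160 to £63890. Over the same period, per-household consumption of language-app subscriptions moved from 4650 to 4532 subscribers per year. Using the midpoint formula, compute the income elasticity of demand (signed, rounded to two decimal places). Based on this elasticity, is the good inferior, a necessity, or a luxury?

0.21; necessity

%ΔQ = (4532 − 4650)/[( 4650 + 4532)/2] = -118/4591 = -0.025702…
%ΔIncome = (63890 − 72160)/[( 72160 + 63890)/2] = -8270/68025 = -0.121572…
E_income = (-118/4591) / (-8270/68025) = 0.2114…
0 < E_income < 1 ⇒ normal good, necessity.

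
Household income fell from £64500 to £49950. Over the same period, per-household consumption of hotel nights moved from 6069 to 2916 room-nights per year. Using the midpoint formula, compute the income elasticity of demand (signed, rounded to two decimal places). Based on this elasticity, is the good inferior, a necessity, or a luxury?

%ΔQ = (2916 − 6069)/[( 6069 + 2916)/2] = -3153/4492.5 = -0.701836…
%ΔIncome = (49950 − 64500)/[( 64500 + 49950)/2] = -14550/57225 = -0.254259…
E_income = (-3153/4492.5) / (-14550/57225) = 2.7603…
E_income > 1 ⇒ normal good, luxury.

2.76; luxury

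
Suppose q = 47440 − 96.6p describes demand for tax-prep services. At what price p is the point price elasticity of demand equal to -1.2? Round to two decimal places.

Ed = −96.6p/(47440 − 96.6p). Set this equal to -1.2:
96.6p = 1.2·(47440 − 96.6p) ⇒ 96.6p(1 + 1.2) = 1.2·47440
p = 1.2·47440 / (96.6·2.2) = 267.8712…

267.87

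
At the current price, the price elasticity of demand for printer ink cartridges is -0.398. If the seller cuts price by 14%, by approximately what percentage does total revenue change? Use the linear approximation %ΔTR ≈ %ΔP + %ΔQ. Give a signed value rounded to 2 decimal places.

%ΔQ ≈ Ed × %ΔP = (-0.398) × (-14%) = +5.5720%
%ΔTR ≈ %ΔP + %ΔQ = (-14%) + (+5.5720%) = -8.4280%

-8.43%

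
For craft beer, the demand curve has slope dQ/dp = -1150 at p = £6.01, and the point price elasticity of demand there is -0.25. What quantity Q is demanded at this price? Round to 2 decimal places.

27646.00

Ed = (dQ/dp)·(p/Q) ⇒ Q = (dQ/dp)·p/Ed = (-1150)·6.01/(-0.25) = 27646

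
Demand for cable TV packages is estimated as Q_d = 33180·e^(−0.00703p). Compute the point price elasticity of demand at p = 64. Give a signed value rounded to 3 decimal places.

-0.450

dQ_d/dp = −0.00703·Q_d = -148.742. At p = 64, Q_d = 21158.2.
Ed = (dQ_d/dp)·(p/Q_d) = (-148.742) × (64/21158.2) = -0.44992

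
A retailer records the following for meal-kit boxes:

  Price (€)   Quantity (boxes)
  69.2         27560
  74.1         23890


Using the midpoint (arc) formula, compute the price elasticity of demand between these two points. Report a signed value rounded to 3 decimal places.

-2.086

%ΔQ = (23890 − 27560) / [(27560 + 23890)/2] = -3670/25725 = -0.142662…
%ΔP = (74.1 − 69.2) / [(69.2 + 74.1)/2] = 4.9/71.65 = 0.068387…
Arc Ed = %ΔQ / %ΔP = (-3670/25725) / (4.9/71.65) = -2.08607…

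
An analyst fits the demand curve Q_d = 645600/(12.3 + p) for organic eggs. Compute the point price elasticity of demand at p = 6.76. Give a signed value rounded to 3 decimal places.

-0.355

dQ_d/dp = −645600/(12.3 + p)² = -1777.12. At p = 6.76, Q_d = 33872.
Ed = (dQ_d/dp)·(p/Q_d) = (-1777.12) × (6.76/33872) = -0.35466…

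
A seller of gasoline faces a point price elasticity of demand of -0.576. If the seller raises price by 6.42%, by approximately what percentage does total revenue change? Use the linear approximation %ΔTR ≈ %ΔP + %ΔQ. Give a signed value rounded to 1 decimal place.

%ΔQ ≈ Ed × %ΔP = (-0.576) × (+6.42%) = -3.6979%
%ΔTR ≈ %ΔP + %ΔQ = (+6.42%) + (-3.6979%) = +2.7221%

+2.7%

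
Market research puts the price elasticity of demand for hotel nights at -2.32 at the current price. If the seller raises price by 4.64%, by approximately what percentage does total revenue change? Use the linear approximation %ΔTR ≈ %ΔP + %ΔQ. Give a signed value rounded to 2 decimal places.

-6.12%

%ΔQ ≈ Ed × %ΔP = (-2.32) × (+4.64%) = -10.7648%
%ΔTR ≈ %ΔP + %ΔQ = (+4.64%) + (-10.7648%) = -6.1248%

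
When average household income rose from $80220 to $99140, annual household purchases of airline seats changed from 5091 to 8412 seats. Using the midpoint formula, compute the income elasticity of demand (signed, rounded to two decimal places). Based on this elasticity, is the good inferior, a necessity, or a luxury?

2.33; luxury

%ΔQ = (8412 − 5091)/[( 5091 + 8412)/2] = 3321/6751.5 = 0.491890…
%ΔIncome = (99140 − 80220)/[( 80220 + 99140)/2] = 18920/89680 = 0.210972…
E_income = (3321/6751.5) / (18920/89680) = 2.3315…
E_income > 1 ⇒ normal good, luxury.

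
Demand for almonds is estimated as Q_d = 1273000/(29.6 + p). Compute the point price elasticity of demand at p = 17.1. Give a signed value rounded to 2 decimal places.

-0.37

dQ_d/dp = −1273000/(29.6 + p)² = -583.707. At p = 17.1, Q_d = 27259.1.
Ed = (dQ_d/dp)·(p/Q_d) = (-583.707) × (17.1/27259.1) = -0.3661…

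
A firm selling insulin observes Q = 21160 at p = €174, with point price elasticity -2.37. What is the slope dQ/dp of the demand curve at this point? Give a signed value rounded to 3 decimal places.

-288.214

Ed = (dQ/dp)·(p/Q) ⇒ dQ/dp = Ed·Q/p = (-2.37)·21160/174 = -288.21379…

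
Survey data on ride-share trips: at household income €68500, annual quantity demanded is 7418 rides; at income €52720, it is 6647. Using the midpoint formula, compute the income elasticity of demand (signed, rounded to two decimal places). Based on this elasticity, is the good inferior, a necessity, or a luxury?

%ΔQ = (6647 − 7418)/[( 7418 + 6647)/2] = -771/7032.5 = -0.109633…
%ΔIncome = (52720 − 68500)/[( 68500 + 52720)/2] = -15780/60610 = -0.260353…
E_income = (-771/7032.5) / (-15780/60610) = 0.4210…
0 < E_income < 1 ⇒ normal good, necessity.

0.42; necessity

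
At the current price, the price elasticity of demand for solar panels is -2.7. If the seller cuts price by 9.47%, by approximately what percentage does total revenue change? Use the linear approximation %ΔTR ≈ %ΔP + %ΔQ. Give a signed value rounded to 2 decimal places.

%ΔQ ≈ Ed × %ΔP = (-2.7) × (-9.47%) = +25.5690%
%ΔTR ≈ %ΔP + %ΔQ = (-9.47%) + (+25.5690%) = +16.0990%

+16.10%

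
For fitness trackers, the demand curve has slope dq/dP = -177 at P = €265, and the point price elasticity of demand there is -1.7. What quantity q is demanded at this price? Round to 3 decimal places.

Ed = (dq/dP)·(P/q) ⇒ q = (dq/dP)·P/Ed = (-177)·265/(-1.7) = 27591.17647…

27591.176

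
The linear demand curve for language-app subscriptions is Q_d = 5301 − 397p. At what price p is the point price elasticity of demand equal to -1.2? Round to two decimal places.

7.28

Ed = −397p/(5301 − 397p). Set this equal to -1.2:
397p = 1.2·(5301 − 397p) ⇒ 397p(1 + 1.2) = 1.2·5301
p = 1.2·5301 / (397·2.2) = 7.2832…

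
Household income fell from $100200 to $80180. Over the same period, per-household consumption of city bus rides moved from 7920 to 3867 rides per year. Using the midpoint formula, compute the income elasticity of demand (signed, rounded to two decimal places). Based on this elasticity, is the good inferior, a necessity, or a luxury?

3.10; luxury

%ΔQ = (3867 − 7920)/[( 7920 + 3867)/2] = -4053/5893.5 = -0.687706…
%ΔIncome = (80180 − 100200)/[( 100200 + 80180)/2] = -20020/90190 = -0.221975…
E_income = (-4053/5893.5) / (-20020/90190) = 3.0981…
E_income > 1 ⇒ normal good, luxury.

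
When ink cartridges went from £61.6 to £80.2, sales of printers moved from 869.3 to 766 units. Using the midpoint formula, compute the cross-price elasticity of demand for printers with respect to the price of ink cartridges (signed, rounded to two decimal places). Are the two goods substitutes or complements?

-0.48; complements

%ΔQ_{printers} = (766 − 869.3)/avg = -103.3/817.65 = -0.126337…
%ΔP_{ink cartridges} = (80.2 − 61.6)/avg = 18.6/70.9 = 0.262341…
E_cross = (-103.3/817.65) / (18.6/70.9) = -0.4815…
E_cross < 0 ⇒ the goods are complements.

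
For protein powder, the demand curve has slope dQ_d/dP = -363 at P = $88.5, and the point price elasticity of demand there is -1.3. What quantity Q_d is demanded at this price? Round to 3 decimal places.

24711.923

Ed = (dQ_d/dP)·(P/Q_d) ⇒ Q_d = (dQ_d/dP)·P/Ed = (-363)·88.5/(-1.3) = 24711.92307…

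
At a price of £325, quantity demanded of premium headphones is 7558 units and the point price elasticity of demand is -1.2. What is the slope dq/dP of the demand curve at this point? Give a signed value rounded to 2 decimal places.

Ed = (dq/dP)·(P/q) ⇒ dq/dP = Ed·q/P = (-1.2)·7558/325 = -27.9064…

-27.91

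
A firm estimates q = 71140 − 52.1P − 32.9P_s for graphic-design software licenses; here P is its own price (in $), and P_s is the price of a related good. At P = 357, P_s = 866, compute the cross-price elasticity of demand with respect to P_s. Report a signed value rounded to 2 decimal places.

At the given values, q = 71140 − 52.1(357) − 32.9(866) = 24048.9.
∂q/∂P_s = -32.9.
E = (-32.9) × (866/24048.9) = -1.1847…

-1.18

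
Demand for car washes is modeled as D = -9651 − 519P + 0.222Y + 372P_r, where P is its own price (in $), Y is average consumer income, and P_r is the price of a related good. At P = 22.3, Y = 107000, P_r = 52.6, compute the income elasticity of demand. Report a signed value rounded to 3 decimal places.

At the given values, D = -9651 − 519(22.3) + 0.222(107000) + 372(52.6) = 22096.5.
∂D/∂Y = 0.222.
E = (0.222) × (107000/22096.5) = 1.07501…

1.075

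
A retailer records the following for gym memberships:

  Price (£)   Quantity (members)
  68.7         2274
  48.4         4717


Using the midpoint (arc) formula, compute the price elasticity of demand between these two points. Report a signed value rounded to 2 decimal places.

-2.02

%ΔQ = (4717 − 2274) / [(2274 + 4717)/2] = 2443/3495.5 = 0.698898…
%ΔP = (48.4 − 68.7) / [(68.7 + 48.4)/2] = -20.3/58.55 = -0.346712…
Arc Ed = %ΔQ / %ΔP = (2443/3495.5) / (-20.3/58.55) = -2.0157…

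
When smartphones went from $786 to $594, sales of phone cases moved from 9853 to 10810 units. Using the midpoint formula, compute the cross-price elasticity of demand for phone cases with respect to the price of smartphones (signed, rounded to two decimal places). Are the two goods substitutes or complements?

%ΔQ_{phone cases} = (10810 − 9853)/avg = 957/10331.5 = 0.092629…
%ΔP_{smartphones} = (594 − 786)/avg = -192/690 = -0.278260…
E_cross = (957/10331.5) / (-192/690) = -0.3328…
E_cross < 0 ⇒ the goods are complements.

-0.33; complements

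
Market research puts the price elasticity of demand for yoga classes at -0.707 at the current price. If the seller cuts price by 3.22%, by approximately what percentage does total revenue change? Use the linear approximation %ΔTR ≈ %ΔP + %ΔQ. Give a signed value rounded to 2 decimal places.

%ΔQ ≈ Ed × %ΔP = (-0.707) × (-3.22%) = +2.2765%
%ΔTR ≈ %ΔP + %ΔQ = (-3.22%) + (+2.2765%) = -0.9435%

-0.94%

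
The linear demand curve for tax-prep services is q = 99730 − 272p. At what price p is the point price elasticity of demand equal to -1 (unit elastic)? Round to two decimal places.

Ed = −272p/(99730 − 272p). Set this equal to -1:
272p = 1·(99730 − 272p) ⇒ 272p(1 + 1) = 1·99730
p = 1·99730 / (272·2) = 183.3272…

183.33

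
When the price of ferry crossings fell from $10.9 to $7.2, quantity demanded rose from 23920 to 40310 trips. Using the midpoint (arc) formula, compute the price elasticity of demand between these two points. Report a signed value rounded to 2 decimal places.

%ΔQ = (40310 − 23920) / [(23920 + 40310)/2] = 16390/32115 = 0.510353…
%ΔP = (7.2 − 10.9) / [(10.9 + 7.2)/2] = -3.7/9.05 = -0.408839…
Arc Ed = %ΔQ / %ΔP = (16390/32115) / (-3.7/9.05) = -1.2482…

-1.25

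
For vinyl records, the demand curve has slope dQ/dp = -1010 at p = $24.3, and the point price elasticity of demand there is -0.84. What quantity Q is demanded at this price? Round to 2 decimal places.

29217.86

Ed = (dQ/dp)·(p/Q) ⇒ Q = (dQ/dp)·p/Ed = (-1010)·24.3/(-0.84) = 29217.8571…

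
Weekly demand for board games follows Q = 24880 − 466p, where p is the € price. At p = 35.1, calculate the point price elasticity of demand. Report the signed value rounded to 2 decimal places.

-1.92

dQ/dp = −466. At p = 35.1, Q = 24880 − 466(35.1) = 8523.4.
Ed = (dQ/dp)·(p/Q) = −466 × (35.1/8523.4) = -1.9190…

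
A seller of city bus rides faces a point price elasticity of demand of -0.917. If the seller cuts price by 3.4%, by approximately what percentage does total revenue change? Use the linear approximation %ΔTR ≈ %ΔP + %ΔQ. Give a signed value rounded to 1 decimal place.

-0.3%

%ΔQ ≈ Ed × %ΔP = (-0.917) × (-3.4%) = +3.1178%
%ΔTR ≈ %ΔP + %ΔQ = (-3.4%) + (+3.1178%) = -0.2822%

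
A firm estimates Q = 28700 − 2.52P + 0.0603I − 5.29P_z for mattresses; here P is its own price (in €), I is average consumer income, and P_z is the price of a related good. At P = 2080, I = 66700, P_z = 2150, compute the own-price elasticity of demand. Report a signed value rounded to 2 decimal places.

At the given values, Q = 28700 − 2.52(2080) + 0.0603(66700) − 5.29(2150) = 16106.91.
∂Q/∂P = −2.52.
E = (-2.52) × (2080/16106.91) = -0.3254…

-0.33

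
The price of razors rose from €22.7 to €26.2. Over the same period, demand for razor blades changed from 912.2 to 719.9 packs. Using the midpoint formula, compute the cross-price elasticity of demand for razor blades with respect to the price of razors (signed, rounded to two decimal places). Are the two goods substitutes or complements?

-1.65; complements

%ΔQ_{razor blades} = (719.9 − 912.2)/avg = -192.3/816.05 = -0.235647…
%ΔP_{razors} = (26.2 − 22.7)/avg = 3.5/24.45 = 0.143149…
E_cross = (-192.3/816.05) / (3.5/24.45) = -1.6461…
E_cross < 0 ⇒ the goods are complements.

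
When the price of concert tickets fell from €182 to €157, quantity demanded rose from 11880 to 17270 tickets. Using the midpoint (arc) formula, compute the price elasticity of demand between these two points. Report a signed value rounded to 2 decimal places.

-2.51

%ΔQ = (17270 − 11880) / [(11880 + 17270)/2] = 5390/14575 = 0.369811…
%ΔP = (157 − 182) / [(182 + 157)/2] = -25/169.5 = -0.147492…
Arc Ed = %ΔQ / %ΔP = (5390/14575) / (-25/169.5) = -2.5073…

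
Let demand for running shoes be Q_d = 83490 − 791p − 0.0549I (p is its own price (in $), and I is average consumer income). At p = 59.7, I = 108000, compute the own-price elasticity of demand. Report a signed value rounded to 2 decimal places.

At the given values, Q_d = 83490 − 791(59.7) − 0.0549(108000) = 30338.1.
∂Q_d/∂p = −791.
E = (-791) × (59.7/30338.1) = -1.5565…

-1.56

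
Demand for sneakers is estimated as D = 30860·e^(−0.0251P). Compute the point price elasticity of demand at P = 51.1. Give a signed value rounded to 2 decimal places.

-1.28

dD/dP = −0.0251·D = -214.802. At P = 51.1, D = 8557.87.
Ed = (dD/dP)·(P/D) = (-214.802) × (51.1/8557.87) = -1.2826…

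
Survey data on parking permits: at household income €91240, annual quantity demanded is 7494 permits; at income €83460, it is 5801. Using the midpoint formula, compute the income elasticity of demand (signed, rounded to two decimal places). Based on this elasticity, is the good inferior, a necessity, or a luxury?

2.86; luxury

%ΔQ = (5801 − 7494)/[( 7494 + 5801)/2] = -1693/6647.5 = -0.254682…
%ΔIncome = (83460 − 91240)/[( 91240 + 83460)/2] = -7780/87350 = -0.089066…
E_income = (-1693/6647.5) / (-7780/87350) = 2.8594…
E_income > 1 ⇒ normal good, luxury.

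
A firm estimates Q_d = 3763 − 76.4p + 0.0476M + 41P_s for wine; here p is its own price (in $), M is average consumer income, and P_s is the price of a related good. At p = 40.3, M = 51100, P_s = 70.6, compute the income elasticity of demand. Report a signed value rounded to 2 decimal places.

At the given values, Q_d = 3763 − 76.4(40.3) + 0.0476(51100) + 41(70.6) = 6011.04.
∂Q_d/∂M = 0.0476.
E = (0.0476) × (51100/6011.04) = 0.4046…

0.40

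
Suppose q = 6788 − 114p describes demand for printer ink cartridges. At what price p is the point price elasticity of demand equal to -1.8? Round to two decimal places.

Ed = −114p/(6788 − 114p). Set this equal to -1.8:
114p = 1.8·(6788 − 114p) ⇒ 114p(1 + 1.8) = 1.8·6788
p = 1.8·6788 / (114·2.8) = 38.2781…

38.28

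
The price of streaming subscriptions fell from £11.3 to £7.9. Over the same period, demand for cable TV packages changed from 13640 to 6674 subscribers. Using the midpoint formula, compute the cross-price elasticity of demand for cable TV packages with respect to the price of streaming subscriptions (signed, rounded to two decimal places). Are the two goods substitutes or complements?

1.94; substitutes

%ΔQ_{cable TV packages} = (6674 − 13640)/avg = -6966/10157 = -0.685832…
%ΔP_{streaming subscriptions} = (7.9 − 11.3)/avg = -3.4/9.6 = -0.354166…
E_cross = (-6966/10157) / (-3.4/9.6) = 1.9364…
E_cross > 0 ⇒ the goods are substitutes.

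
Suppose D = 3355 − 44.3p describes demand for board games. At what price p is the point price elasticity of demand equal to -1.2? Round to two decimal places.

41.31

Ed = −44.3p/(3355 − 44.3p). Set this equal to -1.2:
44.3p = 1.2·(3355 − 44.3p) ⇒ 44.3p(1 + 1.2) = 1.2·3355
p = 1.2·3355 / (44.3·2.2) = 41.3092…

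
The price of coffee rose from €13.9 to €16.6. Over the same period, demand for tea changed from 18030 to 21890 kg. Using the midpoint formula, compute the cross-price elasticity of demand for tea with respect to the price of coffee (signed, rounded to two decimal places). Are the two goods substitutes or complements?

%ΔQ_{tea} = (21890 − 18030)/avg = 3860/19960 = 0.193386…
%ΔP_{coffee} = (16.6 − 13.9)/avg = 2.7/15.25 = 0.177049…
E_cross = (3860/19960) / (2.7/15.25) = 1.0922…
E_cross > 0 ⇒ the goods are substitutes.

1.09; substitutes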